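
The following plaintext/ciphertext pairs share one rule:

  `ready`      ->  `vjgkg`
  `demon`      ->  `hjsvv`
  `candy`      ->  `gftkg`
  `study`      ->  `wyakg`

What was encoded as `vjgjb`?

react

In ready: r→v is +4, e→j is +5, a→g is +6, d→k is +7 — the shift increases by 1 each position. Each letter shifts forward by (position + 4), i.e. 4, 5, 6, … — the shift grows by one for each successive letter.
Decoding vjgjb: v−4=r, j−5=e, g−6=a, j−7=c, b−8=t.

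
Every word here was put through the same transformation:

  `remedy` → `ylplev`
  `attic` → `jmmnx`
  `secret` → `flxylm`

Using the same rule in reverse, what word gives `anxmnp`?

victim

r(17)→y(24) and e(4)→l(11) fit y≡7x+9 (mod 26); the inverse of 7 mod 26 is 15. This is an affine cipher: with a=0,…,z=25, each position x becomes (7x+9) mod 26.
Reversing it on anxmnp: a(0)→15·(0−9)≡21=v; n(13)→15·(13−9)≡8=i; x(23)→15·(23−9)≡2=c; m(12)→15·(12−9)≡19=t; n(13)→15·(13−9)≡8=i; p(15)→15·(15−9)≡12=m (all mod 26).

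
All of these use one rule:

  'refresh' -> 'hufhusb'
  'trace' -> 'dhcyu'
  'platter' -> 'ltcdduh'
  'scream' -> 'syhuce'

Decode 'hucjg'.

r(17)→h(7) and e(4)→u(20) fit y≡11x+2 (mod 26); the inverse of 11 mod 26 is 19. Treating letters as 0–25, the rule is x ↦ 11x + 2 (mod 26).
Decoding hucjg: h(7)→19·(7−2)≡17=r; u(20)→19·(20−2)≡4=e; c(2)→19·(2−2)≡0=a; j(9)→19·(9−2)≡3=d; g(6)→19·(6−2)≡24=y (all mod 26).

ready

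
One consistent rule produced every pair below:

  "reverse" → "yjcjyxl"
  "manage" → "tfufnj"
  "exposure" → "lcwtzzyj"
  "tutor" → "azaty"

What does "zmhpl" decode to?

shake

Shifts by position in reverse: pos 0: r→y (+7), pos 1: e→j (+5), pos 2: v→c (+7), pos 3: e→j (+5) — repeating every 2. The shifts repeat in a cycle of length 2: positions 0,1,… shift by +7, +5, then the pattern repeats.
Reversing it on zmhpl: z−7=s, m−5=h, h−7=a, p−5=k, l−7=e.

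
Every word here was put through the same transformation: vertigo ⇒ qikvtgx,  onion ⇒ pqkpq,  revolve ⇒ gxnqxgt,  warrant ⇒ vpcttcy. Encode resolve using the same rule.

gxnqugt

The output letters match the input read backwards, each shifted +2: vertigo reversed is ogitrev. The word is reversed, then every letter is shifted forward by 2.
For resolve: reverse → evloser; then shift: e+2=g, v+2=x, l+2=n, o+2=q, s+2=u, e+2=g, r+2=t.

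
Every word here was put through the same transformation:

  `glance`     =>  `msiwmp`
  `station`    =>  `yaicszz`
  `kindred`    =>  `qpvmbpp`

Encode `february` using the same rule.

The shift increases by 1 at each position, starting from +6: 6, 7, 8, ….
For february: f+6=l, e+7=l, b+8=j, r+9=a, u+10=e, a+11=l, r+12=d, y+13=l.

lljaeldl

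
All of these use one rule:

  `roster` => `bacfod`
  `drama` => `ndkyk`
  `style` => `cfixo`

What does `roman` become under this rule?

bawmx

The shifts repeat in a cycle of length 2: positions 0,1,… shift by +10, +12, then the pattern repeats.
On roman: r+10=b, o+12=a, m+10=w, a+12=m, n+10=x.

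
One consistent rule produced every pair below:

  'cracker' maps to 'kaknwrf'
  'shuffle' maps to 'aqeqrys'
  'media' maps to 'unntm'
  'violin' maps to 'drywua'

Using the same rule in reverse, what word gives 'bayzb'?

In cracker: c→k is +8, r→a is +9, a→k is +10, c→n is +11 — the shift increases by 1 each position. Letter i (0-indexed) is shifted by i+8, so successive shifts are 8, 9, 10, ….
Undoing it on bayzb: b−8=t, a−9=r, y−10=o, z−11=o, b−12=p.

troop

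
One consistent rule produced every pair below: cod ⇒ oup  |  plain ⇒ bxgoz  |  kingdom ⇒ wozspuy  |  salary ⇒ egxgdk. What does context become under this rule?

The rule splits by letter class: vowels +6, consonants +12.
For context: c(cons)+12=o, o(vowel)+6=u, n(cons)+12=z, t(cons)+12=f, e(vowel)+6=k, x(cons)+12=j, t(cons)+12=f.

ouzfkjf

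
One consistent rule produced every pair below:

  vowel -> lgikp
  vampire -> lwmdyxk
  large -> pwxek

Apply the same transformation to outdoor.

gornggx

v(21)→l(11) and o(14)→g(6) fit y≡23x+22 (mod 26); the inverse of 23 mod 26 is 17. Treating letters as 0–25, the rule is x ↦ 23x + 22 (mod 26).
Applying it to outdoor: o(14)→23·14+22≡6=g; u(20)→23·20+22≡14=o; t(19)→23·19+22≡17=r; d(3)→23·3+22≡13=n; o(14)→23·14+22≡6=g; o(14)→23·14+22≡6=g; r(17)→23·17+22≡23=x (all mod 26).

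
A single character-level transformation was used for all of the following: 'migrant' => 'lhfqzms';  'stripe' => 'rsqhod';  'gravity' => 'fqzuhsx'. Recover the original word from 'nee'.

off

Compare letters: m→l is +25, i→h is +25, g→f is +25 — a constant shift. Each letter is shifted forward by 25 in the alphabet (a Caesar shift of +25).
Reversing it on nee: n−25=o, e−25=f, e−25=f.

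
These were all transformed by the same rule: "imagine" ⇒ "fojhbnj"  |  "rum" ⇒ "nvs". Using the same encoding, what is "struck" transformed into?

Read the word backwards and shift each letter +1.
Applying it to struck: reverse → kcurts; then shift: k+1=l, c+1=d, u+1=v, r+1=s, t+1=u, s+1=t.

ldvsut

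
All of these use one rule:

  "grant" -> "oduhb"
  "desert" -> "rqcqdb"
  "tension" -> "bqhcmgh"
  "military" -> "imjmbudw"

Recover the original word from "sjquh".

g(6)→o(14) and r(17)→d(3) fit y≡25x+20 (mod 26); the inverse of 25 mod 26 is 25. This is an affine cipher: with a=0,…,z=25, each position x becomes (25x+20) mod 26.
Undoing it on sjquh: s(18)→25·(18−20)≡2=c; j(9)→25·(9−20)≡11=l; q(16)→25·(16−20)≡4=e; u(20)→25·(20−20)≡0=a; h(7)→25·(7−20)≡13=n (all mod 26).

clean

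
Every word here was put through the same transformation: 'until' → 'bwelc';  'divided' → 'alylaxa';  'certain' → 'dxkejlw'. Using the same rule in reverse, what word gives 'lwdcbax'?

include

u(20)→b(1) and n(13)→w(22) fit y≡23x+9 (mod 26); the inverse of 23 mod 26 is 17. Each letter's alphabet position (a=0..z=25) is mapped through 23·x+9 mod 26 — an affine cipher.
Reversing it on lwdcbax: l(11)→17·(11−9)≡8=i; w(22)→17·(22−9)≡13=n; d(3)→17·(3−9)≡2=c; c(2)→17·(2−9)≡11=l; b(1)→17·(1−9)≡20=u; a(0)→17·(0−9)≡3=d; x(23)→17·(23−9)≡4=e (all mod 26).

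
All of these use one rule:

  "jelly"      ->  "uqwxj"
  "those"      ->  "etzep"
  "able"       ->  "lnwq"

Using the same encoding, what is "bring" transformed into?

Shifts by position in jelly: pos 0: j→u (+11), pos 1: e→q (+12), pos 2: l→w (+11), pos 3: l→x (+12) — repeating every 2. A repeating key of period 2 is used — shifts +11, +12 over and over.
On bring: b+11=m, r+12=d, i+11=t, n+12=z, g+11=r.

mdtzr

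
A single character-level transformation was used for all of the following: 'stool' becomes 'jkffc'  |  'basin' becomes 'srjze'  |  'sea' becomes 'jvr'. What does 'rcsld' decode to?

album

This is a Caesar cipher with shift 17.
Reversing it on rcsld: r−17=a, c−17=l, s−17=b, l−17=u, d−17=m.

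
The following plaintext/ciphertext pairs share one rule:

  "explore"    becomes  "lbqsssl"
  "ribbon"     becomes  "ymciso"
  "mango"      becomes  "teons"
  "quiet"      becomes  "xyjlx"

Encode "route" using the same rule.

ysvai

Shifts by position in explore: pos 0: e→l (+7), pos 1: x→b (+4), pos 2: p→q (+1), pos 3: l→s (+7), pos 4: o→s (+4), pos 5: r→s (+1) — repeating every 3. It's a Vigenère-style cipher with numeric key [7,4,1]: position i shifts by key[i mod 3].
For route: r+7=y, o+4=s, u+1=v, t+7=a, e+4=i.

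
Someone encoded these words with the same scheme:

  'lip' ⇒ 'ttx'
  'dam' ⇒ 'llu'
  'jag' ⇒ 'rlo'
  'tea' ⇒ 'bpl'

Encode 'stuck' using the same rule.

abfks

The shift depends on letter class: consonant l→t is +8, but vowel i→t is +11. Two shifts are in play — +11 for a/e/i/o/u, +8 for every other letter.
For stuck: s(cons)+8=a, t(cons)+8=b, u(vowel)+11=f, c(cons)+8=k, k(cons)+8=s.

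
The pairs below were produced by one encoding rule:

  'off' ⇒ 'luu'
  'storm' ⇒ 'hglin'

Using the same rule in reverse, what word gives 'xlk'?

Each pair mirrors across the alphabet (o↔l, f↔u, f↔u): positions sum to 25. This is the alphabet-reversal cipher (Atbash): a becomes z, b becomes y, etc.
Decoding xlk: x↔c, l↔o, k↔p.

cop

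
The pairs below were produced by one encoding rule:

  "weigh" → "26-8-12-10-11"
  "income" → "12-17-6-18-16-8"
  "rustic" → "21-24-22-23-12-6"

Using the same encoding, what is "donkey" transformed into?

w is letter #23 and maps to 26: an offset of 3. Each letter is replaced by its alphabet position (a=1..z=26) + 3.
On donkey: d=4→7, o=15→18, n=14→17, k=11→14, e=5→8, y=25→28.

7-18-17-14-8-28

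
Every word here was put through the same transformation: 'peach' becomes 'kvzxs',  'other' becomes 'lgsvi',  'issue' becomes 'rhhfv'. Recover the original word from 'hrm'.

sin

Each pair mirrors across the alphabet (p↔k, e↔v, a↔z): positions sum to 25. This is the alphabet-reversal cipher (Atbash): a becomes z, b becomes y, etc.
Reversing it on hrm: h↔s, r↔i, m↔n.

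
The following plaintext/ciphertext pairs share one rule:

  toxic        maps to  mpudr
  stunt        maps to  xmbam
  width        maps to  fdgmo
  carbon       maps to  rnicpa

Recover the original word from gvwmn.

delta

t(19)→m(12) and o(14)→p(15) fit y≡15x+13 (mod 26); the inverse of 15 mod 26 is 7. Treating letters as 0–25, the rule is x ↦ 15x + 13 (mod 26).
Reversing it on gvwmn: g(6)→7·(6−13)≡3=d; v(21)→7·(21−13)≡4=e; w(22)→7·(22−13)≡11=l; m(12)→7·(12−13)≡19=t; n(13)→7·(13−13)≡0=a (all mod 26).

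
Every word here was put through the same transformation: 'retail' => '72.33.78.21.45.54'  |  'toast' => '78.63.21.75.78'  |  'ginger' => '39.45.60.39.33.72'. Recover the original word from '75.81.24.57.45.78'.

r(#18)→72 and e(#5)→33: differences scale by 3, so n = 3·pos + 18. Each letter becomes 3×(its alphabet position, a=1..z=26) + 18.
Decoding 75.81.24.57.45.78: 75→(75−18)÷3=19=s, 81→(81−18)÷3=21=u, 24→(24−18)÷3=2=b, 57→(57−18)÷3=13=m, 45→(45−18)÷3=9=i, 78→(78−18)÷3=20=t.

submit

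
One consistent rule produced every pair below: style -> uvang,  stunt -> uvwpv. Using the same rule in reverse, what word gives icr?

gap

Every letter moves 2 places later in the alphabet, wrapping around z→a.
Reversing it on icr: i−2=g, c−2=a, r−2=p.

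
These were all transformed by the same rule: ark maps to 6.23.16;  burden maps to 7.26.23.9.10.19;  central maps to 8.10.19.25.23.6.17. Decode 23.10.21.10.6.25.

Letters become their 1-based position plus 5 (so a→6, b→7, …).
Decoding 23.10.21.10.6.25: 23→(23−5)÷1=18=r, 10→(10−5)÷1=5=e, 21→(21−5)÷1=16=p, 10→(10−5)÷1=5=e, 6→(6−5)÷1=1=a, 25→(25−5)÷1=20=t.

repeat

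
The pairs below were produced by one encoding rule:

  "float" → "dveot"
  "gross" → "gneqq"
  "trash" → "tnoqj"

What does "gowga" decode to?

gauge

f(5)→d(3) and l(11)→v(21) fit y≡3x+14 (mod 26); the inverse of 3 mod 26 is 9. Each letter's alphabet position (a=0..z=25) is mapped through 3·x+14 mod 26 — an affine cipher.
Undoing it on gowga: g(6)→9·(6−14)≡6=g; o(14)→9·(14−14)≡0=a; w(22)→9·(22−14)≡20=u; g(6)→9·(6−14)≡6=g; a(0)→9·(0−14)≡4=e (all mod 26).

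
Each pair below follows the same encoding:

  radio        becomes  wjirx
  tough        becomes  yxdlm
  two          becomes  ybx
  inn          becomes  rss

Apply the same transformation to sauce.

xjdhn

The shift depends on letter class: consonant r→w is +5, but vowel a→j is +9. The rule splits by letter class: vowels +9, consonants +5.
For sauce: s(cons)+5=x, a(vowel)+9=j, u(vowel)+9=d, c(cons)+5=h, e(vowel)+9=n.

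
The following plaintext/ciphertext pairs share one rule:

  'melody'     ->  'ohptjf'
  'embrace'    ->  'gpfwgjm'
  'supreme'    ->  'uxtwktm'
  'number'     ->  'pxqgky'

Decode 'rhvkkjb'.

In melody: m→o is +2, e→h is +3, l→p is +4, o→t is +5 — the shift increases by 1 each position. Letter i (0-indexed) is shifted by i+2, so successive shifts are 2, 3, 4, ….
Undoing it on rhvkkjb: r−2=p, h−3=e, v−4=r, k−5=f, k−6=e, j−7=c, b−8=t.

perfect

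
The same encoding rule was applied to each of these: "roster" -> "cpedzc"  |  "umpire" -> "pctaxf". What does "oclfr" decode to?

The output letters match the input read backwards, each shifted +11: roster reversed is retsor. Read the word backwards and shift each letter +11.
Undoing it on oclfr: shift back: o−11=d, c−11=r, l−11=a, f−11=u, r−11=g → draug; then reverse → guard.

guard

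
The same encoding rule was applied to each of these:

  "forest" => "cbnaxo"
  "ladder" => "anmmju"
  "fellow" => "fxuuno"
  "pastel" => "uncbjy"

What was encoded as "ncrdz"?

The output letters match the input read backwards, each shifted +9: forest reversed is tserof. Two steps: reverse the string, then apply a Caesar shift of +9.
Reversing it on ncrdz: shift back: n−9=e, c−9=t, r−9=i, d−9=u, z−9=q → etiuq; then reverse → quite.

quite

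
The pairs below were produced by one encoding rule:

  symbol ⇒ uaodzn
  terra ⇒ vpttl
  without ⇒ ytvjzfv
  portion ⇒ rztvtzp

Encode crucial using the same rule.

etfetln

Two shifts are in play — +11 for a/e/i/o/u, +2 for every other letter.
On crucial: c(cons)+2=e, r(cons)+2=t, u(vowel)+11=f, c(cons)+2=e, i(vowel)+11=t, a(vowel)+11=l, l(cons)+2=n.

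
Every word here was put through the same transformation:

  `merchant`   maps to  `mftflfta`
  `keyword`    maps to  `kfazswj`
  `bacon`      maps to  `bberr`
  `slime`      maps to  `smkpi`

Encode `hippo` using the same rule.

In merchant: m→m is +0, e→f is +1, r→t is +2, c→f is +3 — the shift increases by 1 each position. The shift increases by 1 at each position, starting from +0: 0, 1, 2, ….
On hippo: h+0=h, i+1=j, p+2=r, p+3=s, o+4=s.

hjrss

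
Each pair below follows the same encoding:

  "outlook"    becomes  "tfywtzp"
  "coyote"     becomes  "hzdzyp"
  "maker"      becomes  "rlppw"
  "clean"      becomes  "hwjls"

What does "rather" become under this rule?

wlysjc

Shifts by position in outlook: pos 0: o→t (+5), pos 1: u→f (+11), pos 2: t→y (+5), pos 3: l→w (+11) — repeating every 2. It's a Vigenère-style cipher with numeric key [5,11]: position i shifts by key[i mod 2].
Applying it to rather: r+5=w, a+11=l, t+5=y, h+11=s, e+5=j, r+11=c.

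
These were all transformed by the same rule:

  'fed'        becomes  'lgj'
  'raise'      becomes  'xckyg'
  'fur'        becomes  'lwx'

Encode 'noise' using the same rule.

The shift depends on letter class: consonant f→l is +6, but vowel e→g is +2. The rule splits by letter class: vowels +2, consonants +6.
On noise: n(cons)+6=t, o(vowel)+2=q, i(vowel)+2=k, s(cons)+6=y, e(vowel)+2=g.

tqkyg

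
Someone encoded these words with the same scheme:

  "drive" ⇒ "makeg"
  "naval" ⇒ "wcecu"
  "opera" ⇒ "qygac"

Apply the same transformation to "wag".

The shift depends on letter class: consonant d→m is +9, but vowel i→k is +2. Two shifts are in play — +2 for a/e/i/o/u, +9 for every other letter.
Applying it to wag: w(cons)+9=f, a(vowel)+2=c, g(cons)+9=p.

fcp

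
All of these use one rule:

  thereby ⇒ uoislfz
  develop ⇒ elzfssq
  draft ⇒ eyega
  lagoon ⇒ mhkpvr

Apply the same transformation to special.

Shifts by position in thereby: pos 0: t→u (+1), pos 1: h→o (+7), pos 2: e→i (+4), pos 3: r→s (+1), pos 4: e→l (+7), pos 5: b→f (+4) — repeating every 3. It's a Vigenère-style cipher with numeric key [1,7,4]: position i shifts by key[i mod 3].
Applying it to special: s+1=t, p+7=w, e+4=i, c+1=d, i+7=p, a+4=e, l+1=m.

twidpem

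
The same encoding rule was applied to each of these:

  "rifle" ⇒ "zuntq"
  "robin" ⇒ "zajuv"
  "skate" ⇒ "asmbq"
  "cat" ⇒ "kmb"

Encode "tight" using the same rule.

Vowels shift forward by 12 and consonants shift forward by 8.
On tight: t(cons)+8=b, i(vowel)+12=u, g(cons)+8=o, h(cons)+8=p, t(cons)+8=b.

buopb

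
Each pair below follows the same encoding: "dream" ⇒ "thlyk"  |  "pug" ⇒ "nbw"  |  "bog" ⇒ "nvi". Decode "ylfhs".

layer

The output letters match the input read backwards, each shifted +7: dream reversed is maerd. The word is reversed, then every letter is shifted forward by 7.
Decoding ylfhs: shift back: y−7=r, l−7=e, f−7=y, h−7=a, s−7=l → reyal; then reverse → layer.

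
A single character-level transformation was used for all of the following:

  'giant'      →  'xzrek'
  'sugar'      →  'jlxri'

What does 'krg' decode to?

tap

Every letter moves 17 places later in the alphabet, wrapping around z→a.
Reversing it on krg: k−17=t, r−17=a, g−17=p.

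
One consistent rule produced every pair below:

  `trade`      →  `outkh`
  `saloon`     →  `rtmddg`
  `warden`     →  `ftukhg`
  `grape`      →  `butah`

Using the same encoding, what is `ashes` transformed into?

t(19)→o(14) and r(17)→u(20) fit y≡23x+19 (mod 26); the inverse of 23 mod 26 is 17. Treating letters as 0–25, the rule is x ↦ 23x + 19 (mod 26).
On ashes: a(0)→23·0+19≡19=t; s(18)→23·18+19≡17=r; h(7)→23·7+19≡24=y; e(4)→23·4+19≡7=h; s(18)→23·18+19≡17=r (all mod 26).

tryhr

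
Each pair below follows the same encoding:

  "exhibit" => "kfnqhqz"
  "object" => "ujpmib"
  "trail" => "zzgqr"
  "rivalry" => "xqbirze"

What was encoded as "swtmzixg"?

Shifts by position in exhibit: pos 0: e→k (+6), pos 1: x→f (+8), pos 2: h→n (+6), pos 3: i→q (+8) — repeating every 2. The shifts repeat in a cycle of length 2: positions 0,1,… shift by +6, +8, then the pattern repeats.
Reversing it on swtmzixg: s−6=m, w−8=o, t−6=n, m−8=e, z−6=t, i−8=a, x−6=r, g−8=y.

monetary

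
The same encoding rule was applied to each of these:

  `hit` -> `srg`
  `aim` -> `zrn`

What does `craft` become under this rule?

Letters are reflected about the middle of the alphabet (position → 25−position): Atbash.
On craft: c↔x, r↔i, a↔z, f↔u, t↔g.

xizug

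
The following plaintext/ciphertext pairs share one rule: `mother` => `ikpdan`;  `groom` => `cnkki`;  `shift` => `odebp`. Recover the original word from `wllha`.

Compare letters: m→i is +22, o→k is +22, t→p is +22 — a constant shift. It's a constant shift of +22 (ROT22).
Reversing it on wllha: w−22=a, l−22=p, l−22=p, h−22=l, a−22=e.

apple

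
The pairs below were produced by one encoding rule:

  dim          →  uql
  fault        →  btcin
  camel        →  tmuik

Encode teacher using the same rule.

The output letters match the input read backwards, each shifted +8: dim reversed is mid. Two steps: reverse the string, then apply a Caesar shift of +8.
For teacher: reverse → rehcaet; then shift: r+8=z, e+8=m, h+8=p, c+8=k, a+8=i, e+8=m, t+8=b.

zmpkimb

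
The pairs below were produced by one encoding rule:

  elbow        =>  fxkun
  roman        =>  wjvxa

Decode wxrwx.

The output letters match the input read backwards, each shifted +9: elbow reversed is woble. Two steps: reverse the string, then apply a Caesar shift of +9.
Undoing it on wxrwx: shift back: w−9=n, x−9=o, r−9=i, w−9=n, x−9=o → noino; then reverse → onion.

onion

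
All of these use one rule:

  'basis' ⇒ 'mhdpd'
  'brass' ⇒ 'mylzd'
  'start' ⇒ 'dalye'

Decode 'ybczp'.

nurse

Shifts by position in basis: pos 0: b→m (+11), pos 1: a→h (+7), pos 2: s→d (+11), pos 3: i→p (+7) — repeating every 2. The shifts repeat in a cycle of length 2: positions 0,1,… shift by +11, +7, then the pattern repeats.
Decoding ybczp: y−11=n, b−7=u, c−11=r, z−7=s, p−11=e.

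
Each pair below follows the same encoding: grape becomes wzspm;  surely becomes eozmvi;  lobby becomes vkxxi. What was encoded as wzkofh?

ground

g(6)→w(22) and r(17)→z(25) fit y≡5x+18 (mod 26); the inverse of 5 mod 26 is 21. Each letter's alphabet position (a=0..z=25) is mapped through 5·x+18 mod 26 — an affine cipher.
Reversing it on wzkofh: w(22)→21·(22−18)≡6=g; z(25)→21·(25−18)≡17=r; k(10)→21·(10−18)≡14=o; o(14)→21·(14−18)≡20=u; f(5)→21·(5−18)≡13=n; h(7)→21·(7−18)≡3=d (all mod 26).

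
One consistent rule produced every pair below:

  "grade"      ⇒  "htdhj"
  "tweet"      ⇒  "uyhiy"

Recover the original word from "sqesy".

robot

Each letter shifts forward by (position + 1), i.e. 1, 2, 3, … — the shift grows by one for each successive letter.
Undoing it on sqesy: s−1=r, q−2=o, e−3=b, s−4=o, y−5=t.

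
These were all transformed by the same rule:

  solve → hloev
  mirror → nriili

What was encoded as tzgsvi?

Each pair mirrors across the alphabet (s↔h, o↔l, l↔o): positions sum to 25. Each letter is replaced by its mirror in the alphabet: a↔z, b↔y, c↔x, and so on (the Atbash cipher).
Decoding tzgsvi: t↔g, z↔a, g↔t, s↔h, v↔e, i↔r.

gather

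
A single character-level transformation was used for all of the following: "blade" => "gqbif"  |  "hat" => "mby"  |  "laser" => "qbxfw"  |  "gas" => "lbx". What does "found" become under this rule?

kpvsi

The shift depends on letter class: consonant b→g is +5, but vowel a→b is +1. The rule splits by letter class: vowels +1, consonants +5.
On found: f(cons)+5=k, o(vowel)+1=p, u(vowel)+1=v, n(cons)+5=s, d(cons)+5=i.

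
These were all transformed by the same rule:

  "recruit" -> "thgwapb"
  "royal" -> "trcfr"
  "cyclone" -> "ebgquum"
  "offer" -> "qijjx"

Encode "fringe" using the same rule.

humsml

In recruit: r→t is +2, e→h is +3, c→g is +4, r→w is +5 — the shift increases by 1 each position. Letter i (0-indexed) is shifted by i+2, so successive shifts are 2, 3, 4, ….
For fringe: f+2=h, r+3=u, i+4=m, n+5=s, g+6=m, e+7=l.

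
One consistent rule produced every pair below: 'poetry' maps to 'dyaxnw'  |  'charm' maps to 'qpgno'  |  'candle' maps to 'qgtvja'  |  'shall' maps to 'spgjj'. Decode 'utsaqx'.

insect

p(15)→d(3) and o(14)→y(24) fit y≡5x+6 (mod 26); the inverse of 5 mod 26 is 21. This is an affine cipher: with a=0,…,z=25, each position x becomes (5x+6) mod 26.
Undoing it on utsaqx: u(20)→21·(20−6)≡8=i; t(19)→21·(19−6)≡13=n; s(18)→21·(18−6)≡18=s; a(0)→21·(0−6)≡4=e; q(16)→21·(16−6)≡2=c; x(23)→21·(23−6)≡19=t (all mod 26).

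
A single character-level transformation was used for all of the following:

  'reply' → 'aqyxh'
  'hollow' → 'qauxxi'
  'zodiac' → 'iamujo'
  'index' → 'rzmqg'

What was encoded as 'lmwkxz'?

Shifts by position in reply: pos 0: r→a (+9), pos 1: e→q (+12), pos 2: p→y (+9), pos 3: l→x (+12) — repeating every 2. The shifts repeat in a cycle of length 2: positions 0,1,… shift by +9, +12, then the pattern repeats.
Reversing it on lmwkxz: l−9=c, m−12=a, w−9=n, k−12=y, x−9=o, z−12=n.

canyon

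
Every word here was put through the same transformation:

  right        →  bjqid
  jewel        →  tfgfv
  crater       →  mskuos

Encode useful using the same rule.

etogem

Shifts by position in right: pos 0: r→b (+10), pos 1: i→j (+1), pos 2: g→q (+10), pos 3: h→i (+1) — repeating every 2. It's a Vigenère-style cipher with numeric key [10,1]: position i shifts by key[i mod 2].
On useful: u+10=e, s+1=t, e+10=o, f+1=g, u+10=e, l+1=m.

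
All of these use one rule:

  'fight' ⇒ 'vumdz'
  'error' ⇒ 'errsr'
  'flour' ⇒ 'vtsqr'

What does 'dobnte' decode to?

Each letter's alphabet position (a=0..z=25) is mapped through 17·x+14 mod 26 — an affine cipher.
Undoing it on dobnte: d(3)→23·(3−14)≡7=h; o(14)→23·(14−14)≡0=a; b(1)→23·(1−14)≡13=n; n(13)→23·(13−14)≡3=d; t(19)→23·(19−14)≡11=l; e(4)→23·(4−14)≡4=e (all mod 26).

handle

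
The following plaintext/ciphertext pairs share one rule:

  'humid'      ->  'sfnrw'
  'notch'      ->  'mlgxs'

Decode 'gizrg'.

Each pair mirrors across the alphabet (h↔s, u↔f, m↔n): positions sum to 25. This is the alphabet-reversal cipher (Atbash): a becomes z, b becomes y, etc.
Undoing it on gizrg: g↔t, i↔r, z↔a, r↔i, g↔t.

trait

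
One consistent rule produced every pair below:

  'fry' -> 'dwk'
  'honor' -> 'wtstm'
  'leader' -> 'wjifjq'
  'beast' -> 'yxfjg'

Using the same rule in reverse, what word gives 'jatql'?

glove

The output letters match the input read backwards, each shifted +5: fry reversed is yrf. Read the word backwards and shift each letter +5.
Decoding jatql: shift back: j−5=e, a−5=v, t−5=o, q−5=l, l−5=g → evolg; then reverse → glove.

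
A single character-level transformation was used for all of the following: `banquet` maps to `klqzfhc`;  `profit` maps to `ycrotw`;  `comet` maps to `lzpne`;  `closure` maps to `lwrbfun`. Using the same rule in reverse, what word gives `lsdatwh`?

Shifts by position in banquet: pos 0: b→k (+9), pos 1: a→l (+11), pos 2: n→q (+3), pos 3: q→z (+9), pos 4: u→f (+11), pos 5: e→h (+3) — repeating every 3. The shifts repeat in a cycle of length 3: positions 0,1,… shift by +9, +11, +3, then the pattern repeats.
Reversing it on lsdatwh: l−9=c, s−11=h, d−3=a, a−9=r, t−11=i, w−3=t, h−9=y.

charity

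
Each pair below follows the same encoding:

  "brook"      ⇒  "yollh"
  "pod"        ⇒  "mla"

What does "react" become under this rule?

Compare letters: b→y is +23, r→o is +23, o→l is +23 — a constant shift. This is a Caesar cipher with shift 23.
On react: r+23=o, e+23=b, a+23=x, c+23=z, t+23=q.

obxzq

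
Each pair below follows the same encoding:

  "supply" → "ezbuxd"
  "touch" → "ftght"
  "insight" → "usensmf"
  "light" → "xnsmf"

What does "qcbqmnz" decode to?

Shifts by position in supply: pos 0: s→e (+12), pos 1: u→z (+5), pos 2: p→b (+12), pos 3: p→u (+5) — repeating every 2. It's a Vigenère-style cipher with numeric key [12,5]: position i shifts by key[i mod 2].
Decoding qcbqmnz: q−12=e, c−5=x, b−12=p, q−5=l, m−12=a, n−5=i, z−12=n.

explain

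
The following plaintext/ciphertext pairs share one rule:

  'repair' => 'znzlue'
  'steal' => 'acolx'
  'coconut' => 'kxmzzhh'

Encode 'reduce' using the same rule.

In repair: r→z is +8, e→n is +9, p→z is +10, a→l is +11 — the shift increases by 1 each position. Letter i (0-indexed) is shifted by i+8, so successive shifts are 8, 9, 10, ….
On reduce: r+8=z, e+9=n, d+10=n, u+11=f, c+12=o, e+13=r.

znnfor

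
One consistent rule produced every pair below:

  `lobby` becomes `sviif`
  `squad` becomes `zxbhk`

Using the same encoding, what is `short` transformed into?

zovya

Compare letters: l→s is +7, o→v is +7, b→i is +7 — a constant shift. Every letter moves 7 places later in the alphabet, wrapping around z→a.
For short: s+7=z, h+7=o, o+7=v, r+7=y, t+7=a.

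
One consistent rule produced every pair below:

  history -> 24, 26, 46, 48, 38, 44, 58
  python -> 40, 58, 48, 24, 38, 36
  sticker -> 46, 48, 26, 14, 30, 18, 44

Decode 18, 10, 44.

Each letter becomes 2×(its alphabet position, a=1..z=26) + 8.
Decoding 18, 10, 44: 18→(18−8)÷2=5=e, 10→(10−8)÷2=1=a, 44→(44−8)÷2=18=r.

ear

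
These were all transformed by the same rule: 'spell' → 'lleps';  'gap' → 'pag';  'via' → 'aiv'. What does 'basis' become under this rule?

sisab

The output letters match the input read backwards: spell reversed is lleps. It's just the letters in reverse order.
On basis: reverse → sisab.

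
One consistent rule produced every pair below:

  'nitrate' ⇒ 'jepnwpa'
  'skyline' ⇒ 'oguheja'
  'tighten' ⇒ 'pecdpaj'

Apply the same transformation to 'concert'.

Each letter is shifted forward by 22 in the alphabet (a Caesar shift of +22).
Applying it to concert: c+22=y, o+22=k, n+22=j, c+22=y, e+22=a, r+22=n, t+22=p.

ykjyanp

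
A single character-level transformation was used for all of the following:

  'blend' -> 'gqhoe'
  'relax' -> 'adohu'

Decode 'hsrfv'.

scope

Two steps: reverse the string, then apply a Caesar shift of +3.
Decoding hsrfv: shift back: h−3=e, s−3=p, r−3=o, f−3=c, v−3=s → epocs; then reverse → scope.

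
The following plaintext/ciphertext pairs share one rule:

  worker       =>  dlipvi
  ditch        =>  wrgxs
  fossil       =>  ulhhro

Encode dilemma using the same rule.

wrovnnz

Each pair mirrors across the alphabet (w↔d, o↔l, r↔i): positions sum to 25. This is the alphabet-reversal cipher (Atbash): a becomes z, b becomes y, etc.
For dilemma: d↔w, i↔r, l↔o, e↔v, m↔n, m↔n, a↔z.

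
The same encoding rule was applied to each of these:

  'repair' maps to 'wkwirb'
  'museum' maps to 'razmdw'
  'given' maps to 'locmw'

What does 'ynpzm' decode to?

third

Each letter shifts forward by (position + 5), i.e. 5, 6, 7, … — the shift grows by one for each successive letter.
Decoding ynpzm: y−5=t, n−6=h, p−7=i, z−8=r, m−9=d.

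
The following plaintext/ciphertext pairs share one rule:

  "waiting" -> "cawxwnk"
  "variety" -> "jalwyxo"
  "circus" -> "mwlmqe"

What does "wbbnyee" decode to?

w(22)→c(2) and a(0)→a(0) fit y≡19x+0 (mod 26); the inverse of 19 mod 26 is 11. This is an affine cipher: with a=0,…,z=25, each position x becomes (19x+0) mod 26.
Undoing it on wbbnyee: w(22)→11·(22−0)≡8=i; b(1)→11·(1−0)≡11=l; b(1)→11·(1−0)≡11=l; n(13)→11·(13−0)≡13=n; y(24)→11·(24−0)≡4=e; e(4)→11·(4−0)≡18=s; e(4)→11·(4−0)≡18=s (all mod 26).

illness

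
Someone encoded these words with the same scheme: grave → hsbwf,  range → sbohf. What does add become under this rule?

Each letter is shifted forward by 1 in the alphabet (a Caesar shift of +1).
For add: a+1=b, d+1=e, d+1=e.

bee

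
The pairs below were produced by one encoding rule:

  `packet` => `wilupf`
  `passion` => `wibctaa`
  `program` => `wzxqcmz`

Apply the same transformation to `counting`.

jwdxeuau

In packet: p→w is +7, a→i is +8, c→l is +9, k→u is +10 — the shift increases by 1 each position. The shift increases by 1 at each position, starting from +7: 7, 8, 9, ….
On counting: c+7=j, o+8=w, u+9=d, n+10=x, t+11=e, i+12=u, n+13=a, g+14=u.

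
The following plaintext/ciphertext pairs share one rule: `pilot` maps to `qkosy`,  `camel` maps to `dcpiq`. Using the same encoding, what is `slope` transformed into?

In pilot: p→q is +1, i→k is +2, l→o is +3, o→s is +4 — the shift increases by 1 each position. Letter i (0-indexed) is shifted by i+1, so successive shifts are 1, 2, 3, ….
On slope: s+1=t, l+2=n, o+3=r, p+4=t, e+5=j.

tnrtj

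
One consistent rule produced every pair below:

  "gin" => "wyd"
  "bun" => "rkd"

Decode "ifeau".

spoke

This is a Caesar cipher with shift 16.
Decoding ifeau: i−16=s, f−16=p, e−16=o, a−16=k, u−16=e.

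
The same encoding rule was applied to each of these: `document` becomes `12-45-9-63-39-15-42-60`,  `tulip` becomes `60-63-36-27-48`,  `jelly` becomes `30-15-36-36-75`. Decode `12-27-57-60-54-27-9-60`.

district

d(#4)→12 and o(#15)→45: differences scale by 3, so n = 3·pos + 0. The formula is n = 3×(alphabet index, a=1).
Reversing it on 12-27-57-60-54-27-9-60: 12→(12−0)÷3=4=d, 27→(27−0)÷3=9=i, 57→(57−0)÷3=19=s, 60→(60−0)÷3=20=t, 54→(54−0)÷3=18=r, 27→(27−0)÷3=9=i, 9→(9−0)÷3=3=c, 60→(60−0)÷3=20=t.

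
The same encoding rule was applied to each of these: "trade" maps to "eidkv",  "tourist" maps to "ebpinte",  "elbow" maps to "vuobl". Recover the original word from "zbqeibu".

control

t(19)→e(4) and r(17)→i(8) fit y≡11x+3 (mod 26); the inverse of 11 mod 26 is 19. This is an affine cipher: with a=0,…,z=25, each position x becomes (11x+3) mod 26.
Decoding zbqeibu: z(25)→19·(25−3)≡2=c; b(1)→19·(1−3)≡14=o; q(16)→19·(16−3)≡13=n; e(4)→19·(4−3)≡19=t; i(8)→19·(8−3)≡17=r; b(1)→19·(1−3)≡14=o; u(20)→19·(20−3)≡11=l (all mod 26).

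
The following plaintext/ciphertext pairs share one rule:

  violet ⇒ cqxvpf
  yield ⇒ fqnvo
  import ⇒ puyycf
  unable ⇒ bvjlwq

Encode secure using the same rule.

In violet: v→c is +7, i→q is +8, o→x is +9, l→v is +10 — the shift increases by 1 each position. Letter i (0-indexed) is shifted by i+7, so successive shifts are 7, 8, 9, ….
For secure: s+7=z, e+8=m, c+9=l, u+10=e, r+11=c, e+12=q.

zmlecq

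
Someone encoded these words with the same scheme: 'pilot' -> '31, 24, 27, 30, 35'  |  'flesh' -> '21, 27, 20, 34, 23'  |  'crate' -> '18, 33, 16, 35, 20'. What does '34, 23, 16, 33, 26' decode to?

Each letter is replaced by its alphabet position (a=1..z=26) + 15.
Undoing it on 34, 23, 16, 33, 26: 34→(34−15)÷1=19=s, 23→(23−15)÷1=8=h, 16→(16−15)÷1=1=a, 33→(33−15)÷1=18=r, 26→(26−15)÷1=11=k.

shark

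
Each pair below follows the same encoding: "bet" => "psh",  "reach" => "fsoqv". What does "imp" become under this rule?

wad

Compare letters: b→p is +14, e→s is +14, t→h is +14 — a constant shift. It's a constant shift of +14 (ROT14).
Applying it to imp: i+14=w, m+14=a, p+14=d.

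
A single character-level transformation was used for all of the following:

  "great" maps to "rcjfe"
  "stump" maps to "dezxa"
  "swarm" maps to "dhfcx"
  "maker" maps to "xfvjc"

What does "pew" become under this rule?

ajh

Two shifts are in play — +5 for a/e/i/o/u, +11 for every other letter.
On pew: p(cons)+11=a, e(vowel)+5=j, w(cons)+11=h.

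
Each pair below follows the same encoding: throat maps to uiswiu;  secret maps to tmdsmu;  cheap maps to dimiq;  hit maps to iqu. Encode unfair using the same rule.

cogiqs

The shift depends on letter class: consonant t→u is +1, but vowel o→w is +8. Two shifts are in play — +8 for a/e/i/o/u, +1 for every other letter.
On unfair: u(vowel)+8=c, n(cons)+1=o, f(cons)+1=g, a(vowel)+8=i, i(vowel)+8=q, r(cons)+1=s.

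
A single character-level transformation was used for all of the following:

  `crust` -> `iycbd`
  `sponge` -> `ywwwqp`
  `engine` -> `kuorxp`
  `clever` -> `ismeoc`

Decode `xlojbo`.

Letter i (0-indexed) is shifted by i+6, so successive shifts are 6, 7, 8, ….
Reversing it on xlojbo: x−6=r, l−7=e, o−8=g, j−9=a, b−10=r, o−11=d.

regard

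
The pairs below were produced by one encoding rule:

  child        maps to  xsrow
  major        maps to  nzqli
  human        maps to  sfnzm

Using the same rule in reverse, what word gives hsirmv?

shrine

This is the alphabet-reversal cipher (Atbash): a becomes z, b becomes y, etc.
Decoding hsirmv: h↔s, s↔h, i↔r, r↔i, m↔n, v↔e.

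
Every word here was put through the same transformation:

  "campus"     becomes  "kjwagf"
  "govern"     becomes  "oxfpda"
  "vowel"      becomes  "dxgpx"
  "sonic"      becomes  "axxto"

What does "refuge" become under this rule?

In campus: c→k is +8, a→j is +9, m→w is +10, p→a is +11 — the shift increases by 1 each position. Each letter shifts forward by (position + 8), i.e. 8, 9, 10, … — the shift grows by one for each successive letter.
On refuge: r+8=z, e+9=n, f+10=p, u+11=f, g+12=s, e+13=r.

znpfsr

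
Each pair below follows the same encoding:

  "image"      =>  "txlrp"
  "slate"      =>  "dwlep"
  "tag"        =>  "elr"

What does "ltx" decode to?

aim

It's a constant shift of +11 (ROT11).
Undoing it on ltx: l−11=a, t−11=i, x−11=m.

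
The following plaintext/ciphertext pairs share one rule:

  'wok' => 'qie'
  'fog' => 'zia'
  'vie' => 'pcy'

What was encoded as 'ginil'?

motor

Compare letters: w→q is +20, o→i is +20, k→e is +20 — a constant shift. This is a Caesar cipher with shift 20.
Decoding ginil: g−20=m, i−20=o, n−20=t, i−20=o, l−20=r.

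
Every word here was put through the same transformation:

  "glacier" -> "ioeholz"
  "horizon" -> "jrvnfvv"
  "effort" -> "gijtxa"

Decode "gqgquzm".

enclose

In glacier: g→i is +2, l→o is +3, a→e is +4, c→h is +5 — the shift increases by 1 each position. Each letter shifts forward by (position + 2), i.e. 2, 3, 4, … — the shift grows by one for each successive letter.
Reversing it on gqgquzm: g−2=e, q−3=n, g−4=c, q−5=l, u−6=o, z−7=s, m−8=e.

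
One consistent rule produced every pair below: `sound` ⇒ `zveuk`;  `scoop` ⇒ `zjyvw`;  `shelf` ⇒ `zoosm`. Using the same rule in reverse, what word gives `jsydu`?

Shifts by position in sound: pos 0: s→z (+7), pos 1: o→v (+7), pos 2: u→e (+10), pos 3: n→u (+7), pos 4: d→k (+7) — repeating every 3. It's a Vigenère-style cipher with numeric key [7,7,10]: position i shifts by key[i mod 3].
Decoding jsydu: j−7=c, s−7=l, y−10=o, d−7=w, u−7=n.

clown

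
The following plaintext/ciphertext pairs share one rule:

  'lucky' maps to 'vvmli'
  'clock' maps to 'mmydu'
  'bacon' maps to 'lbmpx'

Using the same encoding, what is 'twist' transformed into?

Shifts by position in lucky: pos 0: l→v (+10), pos 1: u→v (+1), pos 2: c→m (+10), pos 3: k→l (+1) — repeating every 2. It's a Vigenère-style cipher with numeric key [10,1]: position i shifts by key[i mod 2].
For twist: t+10=d, w+1=x, i+10=s, s+1=t, t+10=d.

dxstd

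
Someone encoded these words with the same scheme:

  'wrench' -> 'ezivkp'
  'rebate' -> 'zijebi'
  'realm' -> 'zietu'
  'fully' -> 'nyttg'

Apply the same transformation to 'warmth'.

The shift depends on letter class: consonant w→e is +8, but vowel e→i is +4. Two shifts are in play — +4 for a/e/i/o/u, +8 for every other letter.
On warmth: w(cons)+8=e, a(vowel)+4=e, r(cons)+8=z, m(cons)+8=u, t(cons)+8=b, h(cons)+8=p.

eezubp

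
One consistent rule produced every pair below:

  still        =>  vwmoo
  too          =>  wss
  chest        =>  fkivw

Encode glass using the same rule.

joevv

The shift depends on letter class: consonant s→v is +3, but vowel i→m is +4. Two shifts are in play — +4 for a/e/i/o/u, +3 for every other letter.
For glass: g(cons)+3=j, l(cons)+3=o, a(vowel)+4=e, s(cons)+3=v, s(cons)+3=v.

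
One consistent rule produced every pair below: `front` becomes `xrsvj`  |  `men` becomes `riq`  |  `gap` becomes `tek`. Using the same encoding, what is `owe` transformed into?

The output letters match the input read backwards, each shifted +4: front reversed is tnorf. Two steps: reverse the string, then apply a Caesar shift of +4.
On owe: reverse → ewo; then shift: e+4=i, w+4=a, o+4=s.

ias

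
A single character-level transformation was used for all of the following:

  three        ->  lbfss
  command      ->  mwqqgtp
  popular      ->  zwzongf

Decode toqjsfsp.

numbered

This is an affine cipher: with a=0,…,z=25, each position x becomes (3x+6) mod 26.
Decoding toqjsfsp: t(19)→9·(19−6)≡13=n; o(14)→9·(14−6)≡20=u; q(16)→9·(16−6)≡12=m; j(9)→9·(9−6)≡1=b; s(18)→9·(18−6)≡4=e; f(5)→9·(5−6)≡17=r; s(18)→9·(18−6)≡4=e; p(15)→9·(15−6)≡3=d (all mod 26).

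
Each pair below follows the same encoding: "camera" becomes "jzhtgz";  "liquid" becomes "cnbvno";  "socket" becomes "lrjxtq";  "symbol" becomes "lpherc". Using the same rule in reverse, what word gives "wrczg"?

Treating letters as 0–25, the rule is x ↦ 5x + 25 (mod 26).
Reversing it on wrczg: w(22)→21·(22−25)≡15=p; r(17)→21·(17−25)≡14=o; c(2)→21·(2−25)≡11=l; z(25)→21·(25−25)≡0=a; g(6)→21·(6−25)≡17=r (all mod 26).

polar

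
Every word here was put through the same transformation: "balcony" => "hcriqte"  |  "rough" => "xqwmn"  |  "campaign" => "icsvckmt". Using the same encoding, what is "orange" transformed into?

qxctmg

Vowels shift forward by 2 and consonants shift forward by 6.
Applying it to orange: o(vowel)+2=q, r(cons)+6=x, a(vowel)+2=c, n(cons)+6=t, g(cons)+6=m, e(vowel)+2=g.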